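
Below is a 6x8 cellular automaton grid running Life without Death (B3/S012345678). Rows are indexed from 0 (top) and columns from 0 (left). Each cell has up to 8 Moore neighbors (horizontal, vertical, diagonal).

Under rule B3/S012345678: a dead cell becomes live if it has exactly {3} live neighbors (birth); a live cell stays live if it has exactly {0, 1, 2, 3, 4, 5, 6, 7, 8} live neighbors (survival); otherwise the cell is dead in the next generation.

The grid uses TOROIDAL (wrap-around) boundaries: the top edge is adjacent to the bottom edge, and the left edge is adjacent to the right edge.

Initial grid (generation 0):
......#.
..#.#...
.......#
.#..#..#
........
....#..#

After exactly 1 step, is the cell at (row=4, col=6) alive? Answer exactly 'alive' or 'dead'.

Simulating step by step:
Generation 0 (given above): 9 live cells
Generation 1: 15 live cells
...#.##.
..#.#...
#..#...#
##..#..#
#.......
....#..#

Cell (4,6) at generation 1: 0 -> dead

Answer: dead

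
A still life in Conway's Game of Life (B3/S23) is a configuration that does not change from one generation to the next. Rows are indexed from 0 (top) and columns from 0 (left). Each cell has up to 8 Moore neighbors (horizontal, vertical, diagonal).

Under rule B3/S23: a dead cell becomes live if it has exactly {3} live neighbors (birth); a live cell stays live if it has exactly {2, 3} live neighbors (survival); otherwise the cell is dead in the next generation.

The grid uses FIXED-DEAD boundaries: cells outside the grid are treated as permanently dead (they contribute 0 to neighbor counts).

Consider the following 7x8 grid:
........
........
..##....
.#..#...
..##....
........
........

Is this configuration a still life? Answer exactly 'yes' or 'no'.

Compute generation 1 and compare to generation 0 (given above):
Generation 1:
........
........
..##....
.#..#...
..##....
........
........
The grids are IDENTICAL -> still life.

Answer: yes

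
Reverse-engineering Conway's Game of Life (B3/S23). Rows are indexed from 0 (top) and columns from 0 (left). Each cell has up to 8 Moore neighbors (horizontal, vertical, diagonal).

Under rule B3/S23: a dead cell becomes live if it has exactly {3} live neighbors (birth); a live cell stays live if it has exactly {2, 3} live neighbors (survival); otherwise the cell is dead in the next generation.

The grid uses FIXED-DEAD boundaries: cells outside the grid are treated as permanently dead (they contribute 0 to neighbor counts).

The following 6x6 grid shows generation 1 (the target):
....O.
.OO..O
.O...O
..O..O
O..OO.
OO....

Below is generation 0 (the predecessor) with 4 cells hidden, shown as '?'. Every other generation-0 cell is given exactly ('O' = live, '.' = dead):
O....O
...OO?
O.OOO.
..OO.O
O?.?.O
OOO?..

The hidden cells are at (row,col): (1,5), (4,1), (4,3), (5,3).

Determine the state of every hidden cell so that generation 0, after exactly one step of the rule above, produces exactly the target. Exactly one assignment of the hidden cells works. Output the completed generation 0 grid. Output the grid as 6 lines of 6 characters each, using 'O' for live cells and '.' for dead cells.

Answer: O....O
...OO.
O.OOO.
..OO.O
O....O
OOO...

Derivation:
Hidden generation-0 cells (in order): (1,5), (4,1), (4,3), (5,3).
A hidden cell only influences target cells in its own 3x3 neighborhood. Try each of the 2^4 = 16 assignments, step the completed generation 0 forward once under B3/S23, and compare with the target:
  (1,5)=. (4,1)=. (4,3)=. (5,3)=. -> step reproduces the target at every cell -> ACCEPT
  (1,5)=. (4,1)=. (4,3)=. (5,3)=O -> step gives (4,3)='.' but target has 'O' -> reject
  (1,5)=. (4,1)=. (4,3)=O (5,3)=. -> step gives (3,2)='.' but target has 'O' -> reject
  (1,5)=. (4,1)=. (4,3)=O (5,3)=O -> step gives (3,2)='.' but target has 'O' -> reject
  (1,5)=. (4,1)=O (4,3)=. (5,3)=. -> step gives (3,0)='O' but target has '.' -> reject
  (1,5)=. (4,1)=O (4,3)=. (5,3)=O -> step gives (3,0)='O' but target has '.' -> reject
  (1,5)=. (4,1)=O (4,3)=O (5,3)=. -> step gives (3,0)='O' but target has '.' -> reject
  (1,5)=. (4,1)=O (4,3)=O (5,3)=O -> step gives (3,0)='O' but target has '.' -> reject
  (1,5)=O (4,1)=. (4,3)=. (5,3)=. -> step gives (0,4)='.' but target has 'O' -> reject
  (1,5)=O (4,1)=. (4,3)=. (5,3)=O -> step gives (0,4)='.' but target has 'O' -> reject
  (1,5)=O (4,1)=. (4,3)=O (5,3)=. -> step gives (0,4)='.' but target has 'O' -> reject
  (1,5)=O (4,1)=. (4,3)=O (5,3)=O -> step gives (0,4)='.' but target has 'O' -> reject
  (1,5)=O (4,1)=O (4,3)=. (5,3)=. -> step gives (0,4)='.' but target has 'O' -> reject
  (1,5)=O (4,1)=O (4,3)=. (5,3)=O -> step gives (0,4)='.' but target has 'O' -> reject
  (1,5)=O (4,1)=O (4,3)=O (5,3)=. -> step gives (0,4)='.' but target has 'O' -> reject
  (1,5)=O (4,1)=O (4,3)=O (5,3)=O -> step gives (0,4)='.' but target has 'O' -> reject
Unique solution: (1,5)=dead, (4,1)=dead, (4,3)=dead, (5,3)=dead.
Check: live-neighbor counts of every cell in the completed generation 0:
011231
233443
034653
243452
254331
231111
Applying B3/S23 to generation 0 with these counts gives:
....O.
.OO..O
.O...O
..O..O
O..OO.
OO....
which matches the target exactly.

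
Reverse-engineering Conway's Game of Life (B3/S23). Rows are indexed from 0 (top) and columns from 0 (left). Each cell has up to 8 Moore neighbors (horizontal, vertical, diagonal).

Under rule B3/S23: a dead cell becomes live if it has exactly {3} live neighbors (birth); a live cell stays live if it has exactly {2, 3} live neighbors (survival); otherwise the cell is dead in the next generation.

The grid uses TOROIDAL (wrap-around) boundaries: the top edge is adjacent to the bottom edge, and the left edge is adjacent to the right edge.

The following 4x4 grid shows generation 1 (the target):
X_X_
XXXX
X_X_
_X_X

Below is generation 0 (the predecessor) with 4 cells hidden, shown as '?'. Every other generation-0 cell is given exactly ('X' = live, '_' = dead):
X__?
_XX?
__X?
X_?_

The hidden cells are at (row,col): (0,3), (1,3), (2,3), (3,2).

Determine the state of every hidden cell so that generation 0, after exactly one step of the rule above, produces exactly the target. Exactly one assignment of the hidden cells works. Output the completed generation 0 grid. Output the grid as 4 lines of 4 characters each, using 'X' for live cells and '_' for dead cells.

Answer: X___
_XXX
__X_
X___

Derivation:
Hidden generation-0 cells (in order): (0,3), (1,3), (2,3), (3,2).
A hidden cell only influences target cells in its own 3x3 neighborhood. Try each of the 2^4 = 16 assignments, step the completed generation 0 forward once under B3/S23, and compare with the target:
  (0,3)=_ (1,3)=_ (2,3)=_ (3,2)=_ -> step gives (0,2)='_' but target has 'X' -> reject
  (0,3)=_ (1,3)=_ (2,3)=_ (3,2)=X -> step gives (1,0)='_' but target has 'X' -> reject
  (0,3)=_ (1,3)=_ (2,3)=X (3,2)=_ -> step gives (0,2)='_' but target has 'X' -> reject
  (0,3)=_ (1,3)=_ (2,3)=X (3,2)=X -> step gives (1,3)='_' but target has 'X' -> reject
  (0,3)=_ (1,3)=X (2,3)=_ (3,2)=_ -> step reproduces the target at every cell -> ACCEPT
  (0,3)=_ (1,3)=X (2,3)=_ (3,2)=X -> step gives (0,2)='_' but target has 'X' -> reject
  (0,3)=_ (1,3)=X (2,3)=X (3,2)=_ -> step gives (1,0)='_' but target has 'X' -> reject
  (0,3)=_ (1,3)=X (2,3)=X (3,2)=X -> step gives (0,2)='_' but target has 'X' -> reject
  (0,3)=X (1,3)=_ (2,3)=_ (3,2)=_ -> step gives (0,3)='X' but target has '_' -> reject
  (0,3)=X (1,3)=_ (2,3)=_ (3,2)=X -> step gives (0,2)='_' but target has 'X' -> reject
  (0,3)=X (1,3)=_ (2,3)=X (3,2)=_ -> step gives (0,3)='X' but target has '_' -> reject
  (0,3)=X (1,3)=_ (2,3)=X (3,2)=X -> step gives (0,2)='_' but target has 'X' -> reject
  (0,3)=X (1,3)=X (2,3)=_ (3,2)=_ -> step gives (0,0)='_' but target has 'X' -> reject
  (0,3)=X (1,3)=X (2,3)=_ (3,2)=X -> step gives (0,0)='_' but target has 'X' -> reject
  (0,3)=X (1,3)=X (2,3)=X (3,2)=_ -> step gives (0,0)='_' but target has 'X' -> reject
  (0,3)=X (1,3)=X (2,3)=X (3,2)=X -> step gives (0,0)='_' but target has 'X' -> reject
Unique solution: (0,3)=dead, (1,3)=live, (2,3)=dead, (3,2)=dead.
Check: live-neighbor counts of every cell in the completed generation 0:
3434
3333
3434
1313
Applying B3/S23 to generation 0 with these counts gives:
X_X_
XXXX
X_X_
_X_X
which matches the target exactly.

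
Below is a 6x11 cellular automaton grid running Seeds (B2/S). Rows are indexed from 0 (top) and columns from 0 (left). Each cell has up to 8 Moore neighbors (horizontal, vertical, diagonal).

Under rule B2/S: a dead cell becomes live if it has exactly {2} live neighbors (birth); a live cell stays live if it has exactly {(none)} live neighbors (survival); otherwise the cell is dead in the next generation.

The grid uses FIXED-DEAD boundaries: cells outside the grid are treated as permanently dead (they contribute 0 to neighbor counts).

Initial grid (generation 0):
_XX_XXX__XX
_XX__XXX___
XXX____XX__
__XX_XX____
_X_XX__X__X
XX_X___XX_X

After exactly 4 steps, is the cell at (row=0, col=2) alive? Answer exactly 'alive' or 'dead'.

Answer: dead

Derivation:
Simulating step by step:
Generation 0 (given above): 32 live cells
Generation 1: 5 live cells
X_______X__
__________X
___________
_________X_
___________
______X____
Generation 2: 4 live cells
_________X_
_________X_
_________XX
___________
___________
___________
Generation 3: 5 live cells
________X_X
___________
________X__
_________XX
___________
___________
Generation 4: 7 live cells
_________X_
_______XX__
__________X
________X__
_________XX
___________

Cell (0,2) at generation 4: 0 -> dead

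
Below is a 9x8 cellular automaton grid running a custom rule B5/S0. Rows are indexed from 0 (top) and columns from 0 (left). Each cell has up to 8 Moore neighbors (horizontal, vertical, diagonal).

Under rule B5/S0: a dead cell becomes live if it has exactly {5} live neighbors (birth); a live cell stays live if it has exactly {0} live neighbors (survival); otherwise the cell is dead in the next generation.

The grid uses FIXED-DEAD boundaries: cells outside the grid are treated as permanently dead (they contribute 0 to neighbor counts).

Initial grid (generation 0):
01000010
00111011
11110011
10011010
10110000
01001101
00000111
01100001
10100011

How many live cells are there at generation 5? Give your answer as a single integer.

Answer: 3

Derivation:
Simulating step by step:
Generation 0 (given above): 34 live cells
Generation 1: 5 live cells
00000000
01000000
00001100
00000000
00001000
00000010
00000000
00000000
00000000
Generation 2: 3 live cells
00000000
01000000
00000000
00000000
00001000
00000010
00000000
00000000
00000000
Generation 3: 3 live cells
00000000
01000000
00000000
00000000
00001000
00000010
00000000
00000000
00000000
Generation 4: 3 live cells
00000000
01000000
00000000
00000000
00001000
00000010
00000000
00000000
00000000
Generation 5: 3 live cells
00000000
01000000
00000000
00000000
00001000
00000010
00000000
00000000
00000000
Population at generation 5: 3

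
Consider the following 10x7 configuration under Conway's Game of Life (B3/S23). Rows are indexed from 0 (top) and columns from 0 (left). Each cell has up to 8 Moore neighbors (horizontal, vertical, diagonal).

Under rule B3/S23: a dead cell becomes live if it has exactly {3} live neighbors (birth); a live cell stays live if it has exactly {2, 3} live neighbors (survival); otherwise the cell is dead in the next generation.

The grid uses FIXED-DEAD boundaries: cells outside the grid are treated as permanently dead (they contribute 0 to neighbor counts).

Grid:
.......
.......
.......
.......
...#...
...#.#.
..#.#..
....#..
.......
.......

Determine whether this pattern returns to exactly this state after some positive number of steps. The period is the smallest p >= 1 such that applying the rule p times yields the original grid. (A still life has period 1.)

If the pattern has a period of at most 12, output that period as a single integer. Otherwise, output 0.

Simulating and comparing each generation to the original:
Gen 0 (original, given above): 6 live cells
Gen 1: 6 live cells, differs from original
Gen 2: 6 live cells, MATCHES original -> period = 2

Answer: 2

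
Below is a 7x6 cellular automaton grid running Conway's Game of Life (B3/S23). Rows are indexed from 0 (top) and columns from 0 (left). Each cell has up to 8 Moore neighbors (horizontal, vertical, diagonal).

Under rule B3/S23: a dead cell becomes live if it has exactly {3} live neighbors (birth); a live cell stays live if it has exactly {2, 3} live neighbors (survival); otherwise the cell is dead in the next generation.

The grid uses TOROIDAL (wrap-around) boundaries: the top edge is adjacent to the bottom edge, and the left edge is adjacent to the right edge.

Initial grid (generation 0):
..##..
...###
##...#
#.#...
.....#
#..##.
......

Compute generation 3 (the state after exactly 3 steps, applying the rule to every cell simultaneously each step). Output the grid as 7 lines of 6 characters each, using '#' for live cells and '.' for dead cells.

Simulating step by step:
Generation 0 (given above): 14 live cells
Generation 1: 17 live cells
..##..
.#.#.#
.###..
......
##.###
....##
..#.#.
Generation 2: 15 live cells
.#....
##....
##.##.
.....#
#..#..
.##...
..#.##
Generation 3: 22 live cells
(generation 3 grid is the final answer)

Answer: .##..#
.....#
.##.#.
.###.#
###...
###.##
#.##..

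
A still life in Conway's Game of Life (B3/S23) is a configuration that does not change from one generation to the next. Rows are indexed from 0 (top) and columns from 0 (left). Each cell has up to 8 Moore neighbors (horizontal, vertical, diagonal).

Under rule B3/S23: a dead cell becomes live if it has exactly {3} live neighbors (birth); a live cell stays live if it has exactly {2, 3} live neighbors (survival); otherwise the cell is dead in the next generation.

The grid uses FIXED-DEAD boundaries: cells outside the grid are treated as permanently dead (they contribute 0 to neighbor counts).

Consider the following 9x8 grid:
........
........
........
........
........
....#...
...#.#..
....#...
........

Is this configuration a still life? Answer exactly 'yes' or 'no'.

Compute generation 1 and compare to generation 0 (given above):
Generation 1:
........
........
........
........
........
....#...
...#.#..
....#...
........
The grids are IDENTICAL -> still life.

Answer: yes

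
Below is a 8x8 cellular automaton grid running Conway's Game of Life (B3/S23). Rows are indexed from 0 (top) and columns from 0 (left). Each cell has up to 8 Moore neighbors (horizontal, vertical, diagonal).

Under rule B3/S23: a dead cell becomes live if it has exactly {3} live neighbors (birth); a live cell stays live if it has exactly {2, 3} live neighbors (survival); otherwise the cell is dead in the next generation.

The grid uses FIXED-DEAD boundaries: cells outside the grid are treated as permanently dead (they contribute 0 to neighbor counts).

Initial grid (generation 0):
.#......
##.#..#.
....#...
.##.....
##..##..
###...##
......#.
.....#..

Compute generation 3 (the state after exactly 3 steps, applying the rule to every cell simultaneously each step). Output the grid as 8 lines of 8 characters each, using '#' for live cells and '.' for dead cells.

Answer: ........
........
........
##....#.
#.#..##.
###...#.
.##..##.
......#.

Derivation:
Simulating step by step:
Generation 0 (given above): 19 live cells
Generation 1: 25 live cells
###.....
###.....
#..#....
######..
...#.##.
#.#...##
.#...###
........
Generation 2: 16 live cells
#.#.....
...#....
........
##...##.
#......#
.##.#...
.#...#.#
......#.
Generation 3: 16 live cells
(generation 3 grid is the final answer)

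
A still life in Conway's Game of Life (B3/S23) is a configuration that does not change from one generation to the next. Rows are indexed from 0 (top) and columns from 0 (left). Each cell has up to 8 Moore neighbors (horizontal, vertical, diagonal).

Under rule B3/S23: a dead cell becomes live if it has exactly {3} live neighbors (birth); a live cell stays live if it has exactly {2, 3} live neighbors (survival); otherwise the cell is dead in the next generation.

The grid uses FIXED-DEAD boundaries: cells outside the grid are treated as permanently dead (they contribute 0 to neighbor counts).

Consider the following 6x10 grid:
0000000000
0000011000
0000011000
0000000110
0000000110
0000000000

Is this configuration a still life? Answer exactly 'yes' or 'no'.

Compute generation 1 and compare to generation 0 (given above):
Generation 1:
0000000000
0000011000
0000010000
0000000010
0000000110
0000000000
Cell (2,6) differs: gen0=1 vs gen1=0 -> NOT a still life.

Answer: no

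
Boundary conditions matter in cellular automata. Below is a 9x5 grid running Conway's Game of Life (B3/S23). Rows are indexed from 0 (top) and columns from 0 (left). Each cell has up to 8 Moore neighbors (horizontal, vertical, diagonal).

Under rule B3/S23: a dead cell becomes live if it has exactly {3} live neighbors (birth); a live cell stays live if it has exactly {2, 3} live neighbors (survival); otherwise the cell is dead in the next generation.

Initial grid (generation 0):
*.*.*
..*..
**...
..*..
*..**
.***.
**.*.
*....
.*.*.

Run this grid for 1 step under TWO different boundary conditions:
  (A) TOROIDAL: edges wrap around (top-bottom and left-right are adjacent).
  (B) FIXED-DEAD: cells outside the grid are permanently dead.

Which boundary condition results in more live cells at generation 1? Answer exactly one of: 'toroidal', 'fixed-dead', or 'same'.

Answer: toroidal

Derivation:
Under TOROIDAL boundary, generation 1:
*.*.*
..***
.**..
..**.
*...*
.....
*..*.
*....
.***.
Population = 18

Under FIXED-DEAD boundary, generation 1:
.*.*.
*.**.
.**..
*.**.
....*
.....
*..*.
*....
.....
Population = 14

Comparison: toroidal=18, fixed-dead=14 -> toroidal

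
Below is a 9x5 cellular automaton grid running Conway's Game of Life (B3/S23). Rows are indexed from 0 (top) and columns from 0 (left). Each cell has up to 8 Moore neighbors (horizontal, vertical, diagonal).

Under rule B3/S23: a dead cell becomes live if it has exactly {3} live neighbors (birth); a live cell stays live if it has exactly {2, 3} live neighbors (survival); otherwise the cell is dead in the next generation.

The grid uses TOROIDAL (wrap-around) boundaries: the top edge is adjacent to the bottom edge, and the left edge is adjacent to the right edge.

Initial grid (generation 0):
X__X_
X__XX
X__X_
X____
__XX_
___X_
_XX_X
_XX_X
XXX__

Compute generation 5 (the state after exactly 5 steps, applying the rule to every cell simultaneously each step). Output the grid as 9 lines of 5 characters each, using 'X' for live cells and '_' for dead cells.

Simulating step by step:
Generation 0 (given above): 20 live cells
Generation 1: 19 live cells
___X_
XXXX_
XX_X_
_XXX_
__XXX
_X__X
_X__X
____X
_____
Generation 2: 11 live cells
_X_XX
X__X_
_____
_____
____X
_X__X
___XX
X____
_____
Generation 3: 14 live cells
X_XXX
X_XX_
_____
_____
X____
____X
___XX
____X
X___X
Generation 4: 10 live cells
__X__
X_X__
_____
_____
_____
X__XX
X__XX
_____
_X___
Generation 5: 9 live cells
(generation 5 grid is the final answer)

Answer: __X__
_X___
_____
_____
____X
X__X_
X__X_
X___X
_____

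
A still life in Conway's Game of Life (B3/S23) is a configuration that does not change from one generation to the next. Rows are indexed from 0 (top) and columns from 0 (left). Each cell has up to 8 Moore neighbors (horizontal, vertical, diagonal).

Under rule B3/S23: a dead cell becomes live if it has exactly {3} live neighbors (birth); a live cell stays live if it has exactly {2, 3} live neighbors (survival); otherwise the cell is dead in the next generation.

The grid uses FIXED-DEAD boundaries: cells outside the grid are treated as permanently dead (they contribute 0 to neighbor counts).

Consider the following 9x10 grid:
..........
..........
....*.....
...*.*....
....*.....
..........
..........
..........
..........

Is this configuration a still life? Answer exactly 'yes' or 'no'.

Compute generation 1 and compare to generation 0 (given above):
Generation 1:
..........
..........
....*.....
...*.*....
....*.....
..........
..........
..........
..........
The grids are IDENTICAL -> still life.

Answer: yes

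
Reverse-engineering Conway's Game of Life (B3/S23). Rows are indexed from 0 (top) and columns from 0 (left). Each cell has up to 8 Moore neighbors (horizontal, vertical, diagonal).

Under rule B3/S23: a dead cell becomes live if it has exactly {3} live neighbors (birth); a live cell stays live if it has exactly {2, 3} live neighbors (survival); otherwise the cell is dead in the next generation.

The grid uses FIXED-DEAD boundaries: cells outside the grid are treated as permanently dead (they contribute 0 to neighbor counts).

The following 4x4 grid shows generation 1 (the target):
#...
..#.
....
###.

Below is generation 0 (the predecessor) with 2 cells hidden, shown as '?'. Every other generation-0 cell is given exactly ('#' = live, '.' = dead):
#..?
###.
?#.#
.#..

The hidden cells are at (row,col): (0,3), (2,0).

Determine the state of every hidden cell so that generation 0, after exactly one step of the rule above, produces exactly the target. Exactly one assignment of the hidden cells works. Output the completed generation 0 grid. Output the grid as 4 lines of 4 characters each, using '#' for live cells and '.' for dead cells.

Answer: #...
###.
##.#
.#..

Derivation:
Hidden generation-0 cells (in order): (0,3), (2,0).
A hidden cell only influences target cells in its own 3x3 neighborhood. Try each of the 2^2 = 4 assignments, step the completed generation 0 forward once under B3/S23, and compare with the target:
  (0,3)=. (2,0)=. -> step gives (1,0)='#' but target has '.' -> reject
  (0,3)=. (2,0)=# -> step reproduces the target at every cell -> ACCEPT
  (0,3)=# (2,0)=. -> step gives (0,2)='#' but target has '.' -> reject
  (0,3)=# (2,0)=# -> step gives (0,2)='#' but target has '.' -> reject
Unique solution: (0,3)=dead, (2,0)=live.
Check: live-neighbor counts of every cell in the completed generation 0:
2421
4532
4551
3231
Applying B3/S23 to generation 0 with these counts gives:
#...
..#.
....
###.
which matches the target exactly.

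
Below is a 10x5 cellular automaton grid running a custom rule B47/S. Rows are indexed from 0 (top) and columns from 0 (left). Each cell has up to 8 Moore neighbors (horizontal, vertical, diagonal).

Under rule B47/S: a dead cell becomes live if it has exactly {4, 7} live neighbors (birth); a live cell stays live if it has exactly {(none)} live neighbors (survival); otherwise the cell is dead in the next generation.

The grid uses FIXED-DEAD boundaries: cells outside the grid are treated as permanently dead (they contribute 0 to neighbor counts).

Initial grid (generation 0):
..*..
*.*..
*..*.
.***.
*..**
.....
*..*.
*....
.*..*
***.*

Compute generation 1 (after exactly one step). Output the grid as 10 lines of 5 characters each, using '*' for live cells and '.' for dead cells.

Answer: .....
.*...
.....
....*
..*..
.....
.....
.....
*....
.....

Derivation:
Simulating step by step:
Generation 0 (given above): 20 live cells
Generation 1: 4 live cells
(generation 1 grid is the final answer)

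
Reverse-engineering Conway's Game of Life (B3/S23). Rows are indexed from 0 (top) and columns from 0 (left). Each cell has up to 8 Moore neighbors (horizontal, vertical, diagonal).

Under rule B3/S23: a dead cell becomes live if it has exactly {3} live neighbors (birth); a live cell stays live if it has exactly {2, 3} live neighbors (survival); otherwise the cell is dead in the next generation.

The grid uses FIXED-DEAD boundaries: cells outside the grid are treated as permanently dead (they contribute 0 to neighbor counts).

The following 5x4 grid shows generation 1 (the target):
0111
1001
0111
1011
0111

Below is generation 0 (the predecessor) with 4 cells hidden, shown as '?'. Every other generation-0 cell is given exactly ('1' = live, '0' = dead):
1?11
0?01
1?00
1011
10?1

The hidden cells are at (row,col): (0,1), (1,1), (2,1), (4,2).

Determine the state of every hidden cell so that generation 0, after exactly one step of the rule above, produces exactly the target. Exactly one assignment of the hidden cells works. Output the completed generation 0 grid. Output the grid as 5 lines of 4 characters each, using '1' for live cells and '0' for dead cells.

Hidden generation-0 cells (in order): (0,1), (1,1), (2,1), (4,2).
A hidden cell only influences target cells in its own 3x3 neighborhood. Try each of the 2^4 = 16 assignments, step the completed generation 0 forward once under B3/S23, and compare with the target:
  (0,1)=0 (1,1)=0 (2,1)=0 (4,2)=0 -> step gives (0,1)='0' but target has '1' -> reject
  (0,1)=0 (1,1)=0 (2,1)=0 (4,2)=1 -> step gives (0,1)='0' but target has '1' -> reject
  (0,1)=0 (1,1)=0 (2,1)=1 (4,2)=0 -> step gives (0,1)='0' but target has '1' -> reject
  (0,1)=0 (1,1)=0 (2,1)=1 (4,2)=1 -> step gives (0,1)='0' but target has '1' -> reject
  (0,1)=0 (1,1)=1 (2,1)=0 (4,2)=0 -> step gives (1,1)='1' but target has '0' -> reject
  (0,1)=0 (1,1)=1 (2,1)=0 (4,2)=1 -> step gives (1,1)='1' but target has '0' -> reject
  (0,1)=0 (1,1)=1 (2,1)=1 (4,2)=0 -> step gives (1,0)='0' but target has '1' -> reject
  (0,1)=0 (1,1)=1 (2,1)=1 (4,2)=1 -> step gives (1,0)='0' but target has '1' -> reject
  (0,1)=1 (1,1)=0 (2,1)=0 (4,2)=0 -> step reproduces the target at every cell -> ACCEPT
  (0,1)=1 (1,1)=0 (2,1)=0 (4,2)=1 -> step gives (4,1)='0' but target has '1' -> reject
  (0,1)=1 (1,1)=0 (2,1)=1 (4,2)=0 -> step gives (1,0)='0' but target has '1' -> reject
  (0,1)=1 (1,1)=0 (2,1)=1 (4,2)=1 -> step gives (1,0)='0' but target has '1' -> reject
  (0,1)=1 (1,1)=1 (2,1)=0 (4,2)=0 -> step gives (0,0)='1' but target has '0' -> reject
  (0,1)=1 (1,1)=1 (2,1)=0 (4,2)=1 -> step gives (0,0)='1' but target has '0' -> reject
  (0,1)=1 (1,1)=1 (2,1)=1 (4,2)=0 -> step gives (0,0)='1' but target has '0' -> reject
  (0,1)=1 (1,1)=1 (2,1)=1 (4,2)=1 -> step gives (0,0)='1' but target has '0' -> reject
Unique solution: (0,1)=live, (1,1)=dead, (2,1)=dead, (4,2)=dead.
Check: live-neighbor counts of every cell in the completed generation 0:
1232
3442
1333
2422
1332
Applying B3/S23 to generation 0 with these counts gives:
0111
1001
0111
1011
0111
which matches the target exactly.

Answer: 1111
0001
1000
1011
1001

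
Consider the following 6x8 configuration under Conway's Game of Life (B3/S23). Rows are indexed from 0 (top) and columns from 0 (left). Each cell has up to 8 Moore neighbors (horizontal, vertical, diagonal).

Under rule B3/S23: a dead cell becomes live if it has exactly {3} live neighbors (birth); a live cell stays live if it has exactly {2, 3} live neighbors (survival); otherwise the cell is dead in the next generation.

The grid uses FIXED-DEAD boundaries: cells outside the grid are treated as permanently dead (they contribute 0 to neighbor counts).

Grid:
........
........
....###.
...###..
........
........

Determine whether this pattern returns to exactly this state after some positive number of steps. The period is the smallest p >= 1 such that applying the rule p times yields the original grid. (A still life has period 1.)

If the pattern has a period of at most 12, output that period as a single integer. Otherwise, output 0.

Answer: 2

Derivation:
Simulating and comparing each generation to the original:
Gen 0 (original, given above): 6 live cells
Gen 1: 6 live cells, differs from original
Gen 2: 6 live cells, MATCHES original -> period = 2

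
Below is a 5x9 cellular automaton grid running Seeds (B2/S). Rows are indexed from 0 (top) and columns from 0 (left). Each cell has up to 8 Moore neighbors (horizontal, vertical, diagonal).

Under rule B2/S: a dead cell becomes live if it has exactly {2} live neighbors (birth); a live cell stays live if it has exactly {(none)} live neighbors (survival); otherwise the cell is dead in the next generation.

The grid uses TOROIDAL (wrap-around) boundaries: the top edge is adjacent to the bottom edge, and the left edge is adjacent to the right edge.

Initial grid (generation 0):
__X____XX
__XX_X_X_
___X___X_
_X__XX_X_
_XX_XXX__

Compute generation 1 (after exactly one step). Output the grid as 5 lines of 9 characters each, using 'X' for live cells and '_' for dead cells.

Answer: X________
_X_______
_X_______
X_______X
_________

Derivation:
Simulating step by step:
Generation 0 (given above): 18 live cells
Generation 1: 5 live cells
(generation 1 grid is the final answer)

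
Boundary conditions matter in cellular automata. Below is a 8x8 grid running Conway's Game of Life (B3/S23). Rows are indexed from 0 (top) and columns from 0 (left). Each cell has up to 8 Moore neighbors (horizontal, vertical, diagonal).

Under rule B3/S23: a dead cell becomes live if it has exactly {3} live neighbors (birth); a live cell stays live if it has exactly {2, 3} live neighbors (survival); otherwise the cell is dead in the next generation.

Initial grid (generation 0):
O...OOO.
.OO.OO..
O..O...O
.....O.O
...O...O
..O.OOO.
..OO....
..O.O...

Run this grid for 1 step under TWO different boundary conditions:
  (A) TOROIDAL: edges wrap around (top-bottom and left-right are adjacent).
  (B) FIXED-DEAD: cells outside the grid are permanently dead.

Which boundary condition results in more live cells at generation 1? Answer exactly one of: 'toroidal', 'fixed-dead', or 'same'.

Answer: toroidal

Derivation:
Under TOROIDAL boundary, generation 1:
..O...O.
.OO.....
OOOO.O.O
....O..O
...O...O
..O.OOO.
.OO.....
.OO.O...
Population = 23

Under FIXED-DEAD boundary, generation 1:
.O.OO.O.
OOO.....
.OOO.O..
....O..O
...O...O
..O.OOO.
.OO.....
..O.....
Population = 22

Comparison: toroidal=23, fixed-dead=22 -> toroidal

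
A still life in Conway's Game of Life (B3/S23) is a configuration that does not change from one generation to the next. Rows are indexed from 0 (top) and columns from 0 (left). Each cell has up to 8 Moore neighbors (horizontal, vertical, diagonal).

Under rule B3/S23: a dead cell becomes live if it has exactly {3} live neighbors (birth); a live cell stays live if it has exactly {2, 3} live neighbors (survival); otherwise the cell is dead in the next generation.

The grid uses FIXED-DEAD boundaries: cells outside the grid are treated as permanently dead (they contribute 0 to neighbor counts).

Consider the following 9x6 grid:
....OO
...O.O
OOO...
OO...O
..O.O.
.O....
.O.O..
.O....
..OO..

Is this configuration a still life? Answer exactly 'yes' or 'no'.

Compute generation 1 and compare to generation 0 (given above):
Generation 1:
....OO
.OOO.O
O.O.O.
O..O..
O.O...
.O.O..
OO....
.O.O..
..O...
Cell (1,1) differs: gen0=0 vs gen1=1 -> NOT a still life.

Answer: no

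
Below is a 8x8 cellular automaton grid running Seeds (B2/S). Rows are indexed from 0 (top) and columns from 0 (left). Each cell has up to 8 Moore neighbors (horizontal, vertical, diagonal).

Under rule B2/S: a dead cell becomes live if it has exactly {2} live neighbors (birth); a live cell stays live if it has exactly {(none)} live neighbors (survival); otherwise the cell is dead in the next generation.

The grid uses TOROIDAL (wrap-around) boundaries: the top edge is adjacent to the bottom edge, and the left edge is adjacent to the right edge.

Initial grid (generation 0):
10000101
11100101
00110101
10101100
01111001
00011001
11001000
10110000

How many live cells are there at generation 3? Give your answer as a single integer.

Simulating step by step:
Generation 0 (given above): 30 live cells
Generation 1: 4 live cells
00000000
00000000
00000000
00000000
00000000
00000010
00000100
00000110
Generation 2: 6 live cells
00000110
00000000
00000000
00000000
00000000
00000100
00001001
00001000
Generation 3: 9 live cells
00001000
00000110
00000000
00000000
00000000
00001010
00010010
00010001
Population at generation 3: 9

Answer: 9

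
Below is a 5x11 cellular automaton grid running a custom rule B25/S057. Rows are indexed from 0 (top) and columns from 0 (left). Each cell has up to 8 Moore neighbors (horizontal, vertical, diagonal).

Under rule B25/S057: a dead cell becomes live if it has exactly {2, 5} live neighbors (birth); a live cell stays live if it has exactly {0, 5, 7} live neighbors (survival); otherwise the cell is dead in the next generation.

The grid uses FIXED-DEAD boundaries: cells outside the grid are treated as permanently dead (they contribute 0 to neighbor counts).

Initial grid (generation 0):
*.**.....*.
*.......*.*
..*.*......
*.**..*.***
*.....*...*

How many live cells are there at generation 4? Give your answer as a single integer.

Answer: 11

Derivation:
Simulating step by step:
Generation 0 (given above): 19 live cells
Generation 1: 11 live cells
........*.*
....*......
*....*...*.
....*......
..**.*..*..
Generation 2: 15 live cells
........***
.....*..*.*
*..*.....*.
.**...*.**.
........*..
Generation 3: 13 live cells
.......*...
....**.*...
....***....
*..*..*...*
.**........
Generation 4: 11 live cells
....**..*..
...*..*.*..
.....*.....
.......*..*
*..*.......
Population at generation 4: 11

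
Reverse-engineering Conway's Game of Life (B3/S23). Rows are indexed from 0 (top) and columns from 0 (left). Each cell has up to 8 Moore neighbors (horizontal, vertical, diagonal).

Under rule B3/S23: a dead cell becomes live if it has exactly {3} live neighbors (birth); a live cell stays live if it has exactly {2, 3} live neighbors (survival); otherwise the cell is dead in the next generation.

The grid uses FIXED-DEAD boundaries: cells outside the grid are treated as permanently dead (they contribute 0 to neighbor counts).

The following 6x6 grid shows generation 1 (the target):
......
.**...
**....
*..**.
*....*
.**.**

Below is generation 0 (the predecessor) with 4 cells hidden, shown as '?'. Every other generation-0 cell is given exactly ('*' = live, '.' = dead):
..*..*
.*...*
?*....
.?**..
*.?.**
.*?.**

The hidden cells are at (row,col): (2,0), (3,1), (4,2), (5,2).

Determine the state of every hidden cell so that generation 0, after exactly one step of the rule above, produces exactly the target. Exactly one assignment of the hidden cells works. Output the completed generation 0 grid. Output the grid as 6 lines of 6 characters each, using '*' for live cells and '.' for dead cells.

Hidden generation-0 cells (in order): (2,0), (3,1), (4,2), (5,2).
A hidden cell only influences target cells in its own 3x3 neighborhood. Try each of the 2^4 = 16 assignments, step the completed generation 0 forward once under B3/S23, and compare with the target:
  (2,0)=. (3,1)=. (4,2)=. (5,2)=. -> step gives (2,0)='.' but target has '*' -> reject
  (2,0)=. (3,1)=. (4,2)=. (5,2)=* -> step gives (2,0)='.' but target has '*' -> reject
  (2,0)=. (3,1)=. (4,2)=* (5,2)=. -> step gives (2,0)='.' but target has '*' -> reject
  (2,0)=. (3,1)=. (4,2)=* (5,2)=* -> step gives (2,0)='.' but target has '*' -> reject
  (2,0)=. (3,1)=* (4,2)=. (5,2)=. -> step gives (3,1)='*' but target has '.' -> reject
  (2,0)=. (3,1)=* (4,2)=. (5,2)=* -> step gives (3,1)='*' but target has '.' -> reject
  (2,0)=. (3,1)=* (4,2)=* (5,2)=. -> step gives (5,2)='.' but target has '*' -> reject
  (2,0)=. (3,1)=* (4,2)=* (5,2)=* -> step reproduces the target at every cell -> ACCEPT
  (2,0)=* (3,1)=. (4,2)=. (5,2)=. -> step gives (1,0)='*' but target has '.' -> reject
  (2,0)=* (3,1)=. (4,2)=. (5,2)=* -> step gives (1,0)='*' but target has '.' -> reject
  (2,0)=* (3,1)=. (4,2)=* (5,2)=. -> step gives (1,0)='*' but target has '.' -> reject
  (2,0)=* (3,1)=. (4,2)=* (5,2)=* -> step gives (1,0)='*' but target has '.' -> reject
  (2,0)=* (3,1)=* (4,2)=. (5,2)=. -> step gives (1,0)='*' but target has '.' -> reject
  (2,0)=* (3,1)=* (4,2)=. (5,2)=* -> step gives (1,0)='*' but target has '.' -> reject
  (2,0)=* (3,1)=* (4,2)=* (5,2)=. -> step gives (1,0)='*' but target has '.' -> reject
  (2,0)=* (3,1)=* (4,2)=* (5,2)=* -> step gives (1,0)='*' but target has '.' -> reject
Unique solution: (2,0)=dead, (3,1)=live, (4,2)=live, (5,2)=live.
Check: live-neighbor counts of every cell in the completed generation 0:
121121
223121
335221
344332
265643
232433
Applying B3/S23 to generation 0 with these counts gives:
......
.**...
**....
*..**.
*....*
.**.**
which matches the target exactly.

Answer: ..*..*
.*...*
.*....
.***..
*.*.**
.**.**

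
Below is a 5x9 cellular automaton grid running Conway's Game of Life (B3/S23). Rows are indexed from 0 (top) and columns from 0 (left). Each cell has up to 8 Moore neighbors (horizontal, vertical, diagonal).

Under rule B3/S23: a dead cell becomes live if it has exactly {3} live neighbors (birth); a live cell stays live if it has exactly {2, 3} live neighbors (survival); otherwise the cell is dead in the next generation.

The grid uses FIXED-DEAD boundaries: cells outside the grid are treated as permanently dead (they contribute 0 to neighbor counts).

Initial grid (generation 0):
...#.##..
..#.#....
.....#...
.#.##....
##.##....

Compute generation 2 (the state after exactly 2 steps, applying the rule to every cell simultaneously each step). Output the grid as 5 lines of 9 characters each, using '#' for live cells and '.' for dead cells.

Simulating step by step:
Generation 0 (given above): 13 live cells
Generation 1: 16 live cells
...###...
...##.#..
..#..#...
##.#.#...
##.##....
Generation 2: 15 live cells
(generation 2 grid is the final answer)

Answer: ...#.#...
..#...#..
.##..##..
#..#.#...
##.##....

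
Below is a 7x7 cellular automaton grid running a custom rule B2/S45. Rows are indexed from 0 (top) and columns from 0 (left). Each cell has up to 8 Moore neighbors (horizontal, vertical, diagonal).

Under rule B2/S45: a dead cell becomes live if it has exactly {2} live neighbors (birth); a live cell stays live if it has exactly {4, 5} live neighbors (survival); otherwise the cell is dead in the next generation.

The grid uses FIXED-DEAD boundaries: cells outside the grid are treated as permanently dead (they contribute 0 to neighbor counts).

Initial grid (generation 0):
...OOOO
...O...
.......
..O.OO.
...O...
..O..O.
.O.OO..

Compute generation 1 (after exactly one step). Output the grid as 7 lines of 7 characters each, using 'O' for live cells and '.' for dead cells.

Answer: ..O....
..O...O
..O..O.
.......
.O....O
.O.....
.....O.

Derivation:
Simulating step by step:
Generation 0 (given above): 14 live cells
Generation 1: 9 live cells
(generation 1 grid is the final answer)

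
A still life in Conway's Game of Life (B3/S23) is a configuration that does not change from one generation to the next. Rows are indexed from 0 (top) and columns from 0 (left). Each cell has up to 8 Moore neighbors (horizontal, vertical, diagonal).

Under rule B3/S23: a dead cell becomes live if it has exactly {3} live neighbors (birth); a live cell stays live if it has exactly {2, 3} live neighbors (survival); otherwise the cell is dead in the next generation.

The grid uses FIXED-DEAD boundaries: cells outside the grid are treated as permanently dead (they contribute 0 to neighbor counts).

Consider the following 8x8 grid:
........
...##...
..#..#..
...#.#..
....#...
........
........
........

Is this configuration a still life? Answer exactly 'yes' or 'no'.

Compute generation 1 and compare to generation 0 (given above):
Generation 1:
........
...##...
..#..#..
...#.#..
....#...
........
........
........
The grids are IDENTICAL -> still life.

Answer: yes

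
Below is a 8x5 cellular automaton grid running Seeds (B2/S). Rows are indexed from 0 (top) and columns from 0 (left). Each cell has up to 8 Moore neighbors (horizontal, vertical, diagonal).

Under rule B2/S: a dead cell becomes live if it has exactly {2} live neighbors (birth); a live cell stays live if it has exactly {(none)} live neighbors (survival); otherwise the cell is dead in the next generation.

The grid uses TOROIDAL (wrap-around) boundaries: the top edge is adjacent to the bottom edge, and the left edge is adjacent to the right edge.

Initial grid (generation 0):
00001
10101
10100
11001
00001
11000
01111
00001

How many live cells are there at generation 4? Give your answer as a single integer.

Answer: 11

Derivation:
Simulating step by step:
Generation 0 (given above): 17 live cells
Generation 1: 5 live cells
01000
00000
00000
00100
00110
00000
00000
01000
Generation 2: 8 live cells
10100
00000
00000
01000
01000
00110
00000
10100
Generation 3: 11 live cells
00011
01000
00000
10100
10010
01000
00001
00011
Generation 4: 11 live cells
00000
10111
10100
00010
00000
00110
00100
00100
Population at generation 4: 11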